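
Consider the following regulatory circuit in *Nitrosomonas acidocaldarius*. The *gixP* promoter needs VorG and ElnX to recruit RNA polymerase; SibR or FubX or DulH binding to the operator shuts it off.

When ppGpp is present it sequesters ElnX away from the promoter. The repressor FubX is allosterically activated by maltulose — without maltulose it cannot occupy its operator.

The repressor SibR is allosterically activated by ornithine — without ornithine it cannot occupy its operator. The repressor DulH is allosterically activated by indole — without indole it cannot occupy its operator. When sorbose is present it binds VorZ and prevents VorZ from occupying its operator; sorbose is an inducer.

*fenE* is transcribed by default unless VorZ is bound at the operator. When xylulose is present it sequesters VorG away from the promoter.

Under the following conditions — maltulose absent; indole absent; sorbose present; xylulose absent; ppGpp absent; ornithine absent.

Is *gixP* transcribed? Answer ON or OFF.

ON

Ornithine is absent, so SibR is inactive.
Maltulose is absent, so FubX is inactive.
Xylulose is absent, so VorG is active.
ppGpp is absent, so ElnX is active.
Indole is absent, so DulH is inactive.
No repressor is bound and VorG and ElnX are active, so *gixP* is transcribed.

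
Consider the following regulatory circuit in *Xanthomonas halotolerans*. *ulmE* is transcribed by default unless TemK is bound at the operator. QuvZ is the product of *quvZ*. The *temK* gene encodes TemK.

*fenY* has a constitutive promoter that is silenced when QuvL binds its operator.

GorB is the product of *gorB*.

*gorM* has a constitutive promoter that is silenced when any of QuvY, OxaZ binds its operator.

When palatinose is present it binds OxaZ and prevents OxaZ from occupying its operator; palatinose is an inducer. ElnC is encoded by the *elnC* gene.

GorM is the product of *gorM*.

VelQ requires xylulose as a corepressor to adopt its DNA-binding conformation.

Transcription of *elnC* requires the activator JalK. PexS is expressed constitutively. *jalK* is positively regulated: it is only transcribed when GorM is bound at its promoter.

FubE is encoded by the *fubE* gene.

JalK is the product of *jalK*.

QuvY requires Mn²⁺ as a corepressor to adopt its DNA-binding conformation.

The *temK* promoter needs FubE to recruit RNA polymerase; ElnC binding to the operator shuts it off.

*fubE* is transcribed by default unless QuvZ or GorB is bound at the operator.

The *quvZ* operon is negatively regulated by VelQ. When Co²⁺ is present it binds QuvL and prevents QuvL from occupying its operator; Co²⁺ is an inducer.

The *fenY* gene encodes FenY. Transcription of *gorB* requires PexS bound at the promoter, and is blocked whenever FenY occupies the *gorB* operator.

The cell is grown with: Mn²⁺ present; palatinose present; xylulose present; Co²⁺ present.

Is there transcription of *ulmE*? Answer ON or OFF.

OFF

Mn²⁺ is present, so QuvY is active.
Palatinose is present, so OxaZ is inactive.
With repressor QuvY bound, *gorM* is not transcribed.
So GorM is not produced.
Required activator GorM is absent, so *jalK* is not transcribed.
So JalK is not produced.
Required activator JalK is absent, so *elnC* is not transcribed.
So ElnC is not produced.
Xylulose is present, so VelQ is active.
With repressor VelQ bound, *quvZ* is not transcribed.
So QuvZ is not produced.
PexS is produced constitutively and is active.
Co²⁺ is present, so QuvL is inactive.
With no repressor bound, *fenY* is transcribed.
So FenY is produced and active.
With repressor FenY bound, *gorB* is not transcribed.
So GorB is not produced.
With no repressor bound, *fubE* is transcribed.
So FubE is produced and active.
No repressor is bound and FubE is active, so *temK* is transcribed.
So TemK is produced and active.
With repressor TemK bound, *ulmE* is not transcribed.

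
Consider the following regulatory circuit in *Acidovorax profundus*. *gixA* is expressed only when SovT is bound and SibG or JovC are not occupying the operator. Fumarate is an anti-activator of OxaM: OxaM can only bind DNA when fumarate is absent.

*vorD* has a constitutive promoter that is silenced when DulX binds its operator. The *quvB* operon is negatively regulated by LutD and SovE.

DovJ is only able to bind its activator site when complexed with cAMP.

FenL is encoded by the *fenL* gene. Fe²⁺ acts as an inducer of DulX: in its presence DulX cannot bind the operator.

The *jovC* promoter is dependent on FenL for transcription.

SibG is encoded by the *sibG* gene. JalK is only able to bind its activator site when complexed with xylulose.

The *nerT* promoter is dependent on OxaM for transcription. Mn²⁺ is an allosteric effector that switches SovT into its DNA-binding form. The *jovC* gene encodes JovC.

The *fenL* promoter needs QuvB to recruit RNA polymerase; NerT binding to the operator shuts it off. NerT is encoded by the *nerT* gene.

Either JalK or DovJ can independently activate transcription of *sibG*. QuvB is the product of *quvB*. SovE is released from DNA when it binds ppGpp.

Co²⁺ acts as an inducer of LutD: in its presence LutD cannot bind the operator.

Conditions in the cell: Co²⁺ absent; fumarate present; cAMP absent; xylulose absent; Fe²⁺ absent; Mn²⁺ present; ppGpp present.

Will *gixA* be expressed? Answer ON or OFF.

Xylulose is absent, so JalK is inactive.
cAMP is absent, so DovJ is inactive.
No activator is available at the *sibG* promoter, so *sibG* is not transcribed.
So SibG is not produced.
Mn²⁺ is present, so SovT is active.
Co²⁺ is absent, so LutD is active.
ppGpp is present, so SovE is inactive.
With repressor LutD bound, *quvB* is not transcribed.
So QuvB is not produced.
Fumarate is present, so OxaM is inactive.
Required activator OxaM is absent, so *nerT* is not transcribed.
So NerT is not produced.
Required activator QuvB is absent, so *fenL* is not transcribed.
So FenL is not produced.
Required activator FenL is absent, so *jovC* is not transcribed.
So JovC is not produced.
No repressor is bound and SovT is active, so *gixA* is transcribed.

ON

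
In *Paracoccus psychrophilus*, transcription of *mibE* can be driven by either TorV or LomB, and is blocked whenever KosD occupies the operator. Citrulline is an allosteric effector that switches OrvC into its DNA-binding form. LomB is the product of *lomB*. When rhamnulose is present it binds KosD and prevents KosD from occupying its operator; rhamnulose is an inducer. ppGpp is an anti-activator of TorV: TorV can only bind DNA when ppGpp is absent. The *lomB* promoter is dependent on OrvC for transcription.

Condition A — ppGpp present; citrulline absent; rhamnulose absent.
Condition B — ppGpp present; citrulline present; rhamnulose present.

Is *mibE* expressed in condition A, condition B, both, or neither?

B only

Condition A:
ppGpp is present, so TorV is inactive.
Citrulline is absent, so OrvC is inactive.
Required activator OrvC is absent, so *lomB* is not transcribed.
So LomB is not produced.
Rhamnulose is absent, so KosD is active.
With repressor KosD bound, *mibE* is not transcribed.
→ *mibE* is OFF in A.
Condition B:
ppGpp is present, so TorV is inactive.
Citrulline is present, so OrvC is active.
No repressor is bound and OrvC is active, so *lomB* is transcribed.
So LomB is produced and active.
Rhamnulose is present, so KosD is inactive.
Activator LomB is present, so *mibE* is transcribed.
→ *mibE* is ON in B.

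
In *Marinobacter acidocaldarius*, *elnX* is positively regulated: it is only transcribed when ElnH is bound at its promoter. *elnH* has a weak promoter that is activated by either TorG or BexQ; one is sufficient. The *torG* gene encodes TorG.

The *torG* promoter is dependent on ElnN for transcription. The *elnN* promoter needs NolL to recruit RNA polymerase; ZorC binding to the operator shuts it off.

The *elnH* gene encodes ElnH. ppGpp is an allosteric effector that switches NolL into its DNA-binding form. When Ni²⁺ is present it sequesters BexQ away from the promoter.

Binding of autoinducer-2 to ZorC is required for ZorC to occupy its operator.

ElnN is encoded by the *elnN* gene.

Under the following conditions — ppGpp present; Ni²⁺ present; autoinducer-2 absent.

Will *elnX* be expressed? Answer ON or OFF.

ON

Autoinducer-2 is absent, so ZorC is inactive.
ppGpp is present, so NolL is active.
No repressor is bound and NolL is active, so *elnN* is transcribed.
So ElnN is produced and active.
No repressor is bound and ElnN is active, so *torG* is transcribed.
So TorG is produced and active.
Ni²⁺ is present, so BexQ is inactive.
Activator TorG is present, so *elnH* is transcribed.
So ElnH is produced and active.
No repressor is bound and ElnH is active, so *elnX* is transcribed.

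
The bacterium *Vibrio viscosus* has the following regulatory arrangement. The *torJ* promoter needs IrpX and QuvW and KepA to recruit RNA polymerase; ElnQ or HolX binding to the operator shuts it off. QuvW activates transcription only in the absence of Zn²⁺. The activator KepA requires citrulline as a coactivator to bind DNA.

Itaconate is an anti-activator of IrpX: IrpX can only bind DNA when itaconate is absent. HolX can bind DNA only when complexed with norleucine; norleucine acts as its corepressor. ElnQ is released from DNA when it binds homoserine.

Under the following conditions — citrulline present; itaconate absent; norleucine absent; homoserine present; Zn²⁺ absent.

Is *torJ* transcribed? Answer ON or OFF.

Itaconate is absent, so IrpX is active.
Homoserine is present, so ElnQ is inactive.
Norleucine is absent, so HolX is inactive.
Zn²⁺ is absent, so QuvW is active.
Citrulline is present, so KepA is active.
No repressor is bound and IrpX and QuvW and KepA are active, so *torJ* is transcribed.

ON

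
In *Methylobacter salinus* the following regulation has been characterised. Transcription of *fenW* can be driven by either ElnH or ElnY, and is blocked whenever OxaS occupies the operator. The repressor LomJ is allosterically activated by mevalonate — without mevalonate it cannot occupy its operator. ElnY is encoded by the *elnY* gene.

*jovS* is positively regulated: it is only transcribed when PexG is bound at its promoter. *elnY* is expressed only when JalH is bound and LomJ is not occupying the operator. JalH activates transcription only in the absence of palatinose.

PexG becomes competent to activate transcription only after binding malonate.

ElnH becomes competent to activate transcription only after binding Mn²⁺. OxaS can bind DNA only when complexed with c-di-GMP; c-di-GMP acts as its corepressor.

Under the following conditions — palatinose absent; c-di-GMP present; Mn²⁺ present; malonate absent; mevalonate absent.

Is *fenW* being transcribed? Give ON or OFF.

OFF

c-di-GMP is present, so OxaS is active.
Mn²⁺ is present, so ElnH is active.
Mevalonate is absent, so LomJ is inactive.
Palatinose is absent, so JalH is active.
No repressor is bound and JalH is active, so *elnY* is transcribed.
So ElnY is produced and active.
With repressor OxaS bound, *fenW* is not transcribed.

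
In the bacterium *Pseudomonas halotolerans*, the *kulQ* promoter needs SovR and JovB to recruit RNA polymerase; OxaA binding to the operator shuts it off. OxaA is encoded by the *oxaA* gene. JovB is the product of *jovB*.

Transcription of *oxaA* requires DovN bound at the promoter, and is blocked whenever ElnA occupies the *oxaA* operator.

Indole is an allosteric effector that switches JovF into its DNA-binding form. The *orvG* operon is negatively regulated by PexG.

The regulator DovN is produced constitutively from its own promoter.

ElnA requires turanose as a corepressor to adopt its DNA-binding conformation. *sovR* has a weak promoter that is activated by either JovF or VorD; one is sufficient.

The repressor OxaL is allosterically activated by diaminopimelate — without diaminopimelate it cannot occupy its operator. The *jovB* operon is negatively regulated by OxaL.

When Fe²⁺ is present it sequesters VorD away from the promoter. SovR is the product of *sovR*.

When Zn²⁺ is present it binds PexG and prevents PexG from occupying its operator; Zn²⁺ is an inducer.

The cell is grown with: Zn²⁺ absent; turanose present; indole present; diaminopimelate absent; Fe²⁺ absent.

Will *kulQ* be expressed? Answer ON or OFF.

DovN is produced constitutively and is active.
Turanose is present, so ElnA is active.
With repressor ElnA bound, *oxaA* is not transcribed.
So OxaA is not produced.
Indole is present, so JovF is active.
Fe²⁺ is absent, so VorD is active.
Activator JovF is present, so *sovR* is transcribed.
So SovR is produced and active.
Diaminopimelate is absent, so OxaL is inactive.
With no repressor bound, *jovB* is transcribed.
So JovB is produced and active.
No repressor is bound and SovR and JovB are active, so *kulQ* is transcribed.

ON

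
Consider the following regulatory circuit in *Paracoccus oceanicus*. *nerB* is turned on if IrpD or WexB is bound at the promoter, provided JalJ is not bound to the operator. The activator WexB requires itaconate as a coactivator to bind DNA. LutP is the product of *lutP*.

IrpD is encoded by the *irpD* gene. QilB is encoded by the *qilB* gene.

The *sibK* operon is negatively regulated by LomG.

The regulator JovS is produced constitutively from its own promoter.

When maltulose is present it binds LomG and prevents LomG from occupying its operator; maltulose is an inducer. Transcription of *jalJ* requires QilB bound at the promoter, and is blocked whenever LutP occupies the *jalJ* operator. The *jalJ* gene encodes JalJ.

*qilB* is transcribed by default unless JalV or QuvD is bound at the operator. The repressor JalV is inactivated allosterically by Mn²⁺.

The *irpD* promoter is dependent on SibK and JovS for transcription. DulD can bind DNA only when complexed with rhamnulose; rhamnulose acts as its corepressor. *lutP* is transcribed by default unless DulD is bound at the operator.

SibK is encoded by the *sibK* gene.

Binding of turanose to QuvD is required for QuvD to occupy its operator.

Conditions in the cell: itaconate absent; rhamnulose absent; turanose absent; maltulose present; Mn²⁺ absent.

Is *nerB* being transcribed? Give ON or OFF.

Rhamnulose is absent, so DulD is inactive.
With no repressor bound, *lutP* is transcribed.
So LutP is produced and active.
Mn²⁺ is absent, so JalV is active.
Turanose is absent, so QuvD is inactive.
With repressor JalV bound, *qilB* is not transcribed.
So QilB is not produced.
With repressor LutP bound, *jalJ* is not transcribed.
So JalJ is not produced.
Maltulose is present, so LomG is inactive.
With no repressor bound, *sibK* is transcribed.
So SibK is produced and active.
JovS is produced constitutively and is active.
No repressor is bound and SibK and JovS are active, so *irpD* is transcribed.
So IrpD is produced and active.
Itaconate is absent, so WexB is inactive.
Activator IrpD is present, so *nerB* is transcribed.

ON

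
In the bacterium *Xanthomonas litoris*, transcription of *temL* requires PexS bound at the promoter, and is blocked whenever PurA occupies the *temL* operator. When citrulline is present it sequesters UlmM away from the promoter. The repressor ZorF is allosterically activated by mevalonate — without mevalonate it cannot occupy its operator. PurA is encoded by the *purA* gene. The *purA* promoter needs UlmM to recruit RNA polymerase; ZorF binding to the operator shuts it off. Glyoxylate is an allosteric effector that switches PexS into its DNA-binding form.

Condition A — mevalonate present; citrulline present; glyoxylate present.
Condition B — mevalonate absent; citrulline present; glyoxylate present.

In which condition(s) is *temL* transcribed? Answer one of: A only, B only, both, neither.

both

Condition A:
Mevalonate is present, so ZorF is active.
Citrulline is present, so UlmM is inactive.
With repressor ZorF bound, *purA* is not transcribed.
So PurA is not produced.
Glyoxylate is present, so PexS is active.
No repressor is bound and PexS is active, so *temL* is transcribed.
→ *temL* is ON in A.
Condition B:
Mevalonate is absent, so ZorF is inactive.
Citrulline is present, so UlmM is inactive.
Required activator UlmM is absent, so *purA* is not transcribed.
So PurA is not produced.
Glyoxylate is present, so PexS is active.
No repressor is bound and PexS is active, so *temL* is transcribed.
→ *temL* is ON in B.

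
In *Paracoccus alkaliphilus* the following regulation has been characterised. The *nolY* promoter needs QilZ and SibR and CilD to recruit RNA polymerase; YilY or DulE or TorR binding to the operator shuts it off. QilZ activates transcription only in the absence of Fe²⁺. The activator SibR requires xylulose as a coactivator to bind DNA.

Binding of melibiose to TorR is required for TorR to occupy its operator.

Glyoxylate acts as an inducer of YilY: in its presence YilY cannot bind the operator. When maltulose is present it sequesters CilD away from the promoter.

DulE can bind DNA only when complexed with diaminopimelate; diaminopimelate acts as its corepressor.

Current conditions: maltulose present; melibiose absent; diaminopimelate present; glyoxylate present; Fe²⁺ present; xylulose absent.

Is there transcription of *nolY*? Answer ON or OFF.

OFF

Fe²⁺ is present, so QilZ is inactive.
Glyoxylate is present, so YilY is inactive.
Xylulose is absent, so SibR is inactive.
Diaminopimelate is present, so DulE is active.
Maltulose is present, so CilD is inactive.
Melibiose is absent, so TorR is inactive.
With repressor DulE bound, *nolY* is not transcribed.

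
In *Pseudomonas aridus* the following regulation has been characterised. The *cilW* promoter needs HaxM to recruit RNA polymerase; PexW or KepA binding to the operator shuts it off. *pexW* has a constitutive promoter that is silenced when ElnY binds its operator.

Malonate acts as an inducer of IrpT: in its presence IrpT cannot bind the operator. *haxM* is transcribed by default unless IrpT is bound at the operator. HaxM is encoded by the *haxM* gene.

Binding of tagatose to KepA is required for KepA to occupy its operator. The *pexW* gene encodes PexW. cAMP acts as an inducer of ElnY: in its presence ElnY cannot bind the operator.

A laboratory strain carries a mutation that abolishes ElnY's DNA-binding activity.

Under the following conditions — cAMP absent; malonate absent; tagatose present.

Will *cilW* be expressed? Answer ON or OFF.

OFF

ElnY is non-functional in this strain, so it has no effect.
With no repressor bound, *pexW* is transcribed.
So PexW is produced and active.
Tagatose is present, so KepA is active.
Malonate is absent, so IrpT is active.
With repressor IrpT bound, *haxM* is not transcribed.
So HaxM is not produced.
With repressor PexW bound, *cilW* is not transcribed.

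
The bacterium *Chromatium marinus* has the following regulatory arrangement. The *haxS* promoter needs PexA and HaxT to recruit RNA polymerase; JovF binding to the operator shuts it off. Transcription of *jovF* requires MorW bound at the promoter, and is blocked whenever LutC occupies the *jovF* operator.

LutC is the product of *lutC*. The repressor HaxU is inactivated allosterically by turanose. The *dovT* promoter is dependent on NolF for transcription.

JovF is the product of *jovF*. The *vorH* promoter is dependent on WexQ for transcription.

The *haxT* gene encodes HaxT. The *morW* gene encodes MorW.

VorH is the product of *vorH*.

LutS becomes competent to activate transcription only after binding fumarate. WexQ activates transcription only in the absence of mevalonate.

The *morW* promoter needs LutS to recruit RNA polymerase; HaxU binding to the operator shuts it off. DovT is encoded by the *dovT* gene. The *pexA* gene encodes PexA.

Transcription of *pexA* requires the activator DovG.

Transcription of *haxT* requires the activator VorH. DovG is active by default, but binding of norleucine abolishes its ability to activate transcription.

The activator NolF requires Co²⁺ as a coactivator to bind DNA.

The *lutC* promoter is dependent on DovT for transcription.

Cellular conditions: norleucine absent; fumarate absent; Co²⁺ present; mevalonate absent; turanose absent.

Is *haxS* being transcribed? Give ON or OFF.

Norleucine is absent, so DovG is active.
No repressor is bound and DovG is active, so *pexA* is transcribed.
So PexA is produced and active.
Fumarate is absent, so LutS is inactive.
Turanose is absent, so HaxU is active.
With repressor HaxU bound, *morW* is not transcribed.
So MorW is not produced.
Co²⁺ is present, so NolF is active.
No repressor is bound and NolF is active, so *dovT* is transcribed.
So DovT is produced and active.
No repressor is bound and DovT is active, so *lutC* is transcribed.
So LutC is produced and active.
With repressor LutC bound, *jovF* is not transcribed.
So JovF is not produced.
Mevalonate is absent, so WexQ is active.
No repressor is bound and WexQ is active, so *vorH* is transcribed.
So VorH is produced and active.
No repressor is bound and VorH is active, so *haxT* is transcribed.
So HaxT is produced and active.
No repressor is bound and PexA and HaxT are active, so *haxS* is transcribed.

ON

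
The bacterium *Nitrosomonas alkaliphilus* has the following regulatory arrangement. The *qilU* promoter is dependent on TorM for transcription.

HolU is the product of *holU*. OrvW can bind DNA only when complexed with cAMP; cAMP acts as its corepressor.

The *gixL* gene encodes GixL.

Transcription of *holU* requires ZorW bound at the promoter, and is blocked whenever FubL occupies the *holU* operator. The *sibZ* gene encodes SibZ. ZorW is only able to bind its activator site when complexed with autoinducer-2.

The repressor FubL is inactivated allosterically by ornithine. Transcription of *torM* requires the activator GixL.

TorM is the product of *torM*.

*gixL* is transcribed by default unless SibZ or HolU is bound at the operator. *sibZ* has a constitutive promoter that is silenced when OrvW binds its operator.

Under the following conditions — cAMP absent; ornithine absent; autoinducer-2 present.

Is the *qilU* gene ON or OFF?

OFF

cAMP is absent, so OrvW is inactive.
With no repressor bound, *sibZ* is transcribed.
So SibZ is produced and active.
Ornithine is absent, so FubL is active.
Autoinducer-2 is present, so ZorW is active.
With repressor FubL bound, *holU* is not transcribed.
So HolU is not produced.
With repressor SibZ bound, *gixL* is not transcribed.
So GixL is not produced.
Required activator GixL is absent, so *torM* is not transcribed.
So TorM is not produced.
Required activator TorM is absent, so *qilU* is not transcribed.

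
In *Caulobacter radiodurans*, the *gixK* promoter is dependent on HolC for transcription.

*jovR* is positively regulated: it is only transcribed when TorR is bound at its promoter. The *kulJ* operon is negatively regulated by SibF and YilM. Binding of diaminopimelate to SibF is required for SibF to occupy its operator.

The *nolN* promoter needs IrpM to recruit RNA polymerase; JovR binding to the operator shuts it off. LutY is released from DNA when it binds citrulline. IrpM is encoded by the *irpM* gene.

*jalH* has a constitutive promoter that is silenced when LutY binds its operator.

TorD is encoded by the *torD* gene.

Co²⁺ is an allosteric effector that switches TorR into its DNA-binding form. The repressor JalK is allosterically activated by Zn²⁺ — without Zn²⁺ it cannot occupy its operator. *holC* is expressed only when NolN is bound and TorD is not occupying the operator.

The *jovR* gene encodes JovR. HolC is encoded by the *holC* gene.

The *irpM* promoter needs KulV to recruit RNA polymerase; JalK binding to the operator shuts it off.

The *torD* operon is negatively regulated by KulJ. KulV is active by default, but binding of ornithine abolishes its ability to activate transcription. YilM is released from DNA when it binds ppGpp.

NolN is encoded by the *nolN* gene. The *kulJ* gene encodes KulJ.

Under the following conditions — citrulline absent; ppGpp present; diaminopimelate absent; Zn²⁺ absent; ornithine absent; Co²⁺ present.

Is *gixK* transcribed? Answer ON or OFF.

OFF

Co²⁺ is present, so TorR is active.
No repressor is bound and TorR is active, so *jovR* is transcribed.
So JovR is produced and active.
Zn²⁺ is absent, so JalK is inactive.
Ornithine is absent, so KulV is active.
No repressor is bound and KulV is active, so *irpM* is transcribed.
So IrpM is produced and active.
With repressor JovR bound, *nolN* is not transcribed.
So NolN is not produced.
Diaminopimelate is absent, so SibF is inactive.
ppGpp is present, so YilM is inactive.
With no repressor bound, *kulJ* is transcribed.
So KulJ is produced and active.
With repressor KulJ bound, *torD* is not transcribed.
So TorD is not produced.
Required activator NolN is absent, so *holC* is not transcribed.
So HolC is not produced.
Required activator HolC is absent, so *gixK* is not transcribed.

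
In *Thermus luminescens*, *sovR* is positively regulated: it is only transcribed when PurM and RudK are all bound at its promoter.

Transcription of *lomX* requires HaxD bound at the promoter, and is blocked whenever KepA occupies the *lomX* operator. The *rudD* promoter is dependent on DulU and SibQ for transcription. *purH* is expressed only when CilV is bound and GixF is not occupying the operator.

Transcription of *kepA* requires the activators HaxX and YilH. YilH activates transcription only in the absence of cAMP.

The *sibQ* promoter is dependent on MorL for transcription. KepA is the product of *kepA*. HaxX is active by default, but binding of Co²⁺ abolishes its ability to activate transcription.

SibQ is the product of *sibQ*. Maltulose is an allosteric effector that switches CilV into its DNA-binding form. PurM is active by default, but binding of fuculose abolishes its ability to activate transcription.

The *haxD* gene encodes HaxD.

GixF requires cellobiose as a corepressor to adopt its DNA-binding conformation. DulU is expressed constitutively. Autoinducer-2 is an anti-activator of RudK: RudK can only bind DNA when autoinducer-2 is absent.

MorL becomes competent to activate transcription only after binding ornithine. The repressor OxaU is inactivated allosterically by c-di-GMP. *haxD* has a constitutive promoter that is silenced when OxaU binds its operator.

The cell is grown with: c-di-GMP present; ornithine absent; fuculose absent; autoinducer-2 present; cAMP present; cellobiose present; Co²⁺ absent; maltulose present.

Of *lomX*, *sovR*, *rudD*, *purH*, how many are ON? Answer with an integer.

1

Co²⁺ is absent, so HaxX is active.
cAMP is present, so YilH is inactive.
Required activator YilH is absent, so *kepA* is not transcribed.
So KepA is not produced.
c-di-GMP is present, so OxaU is inactive.
With no repressor bound, *haxD* is transcribed.
So HaxD is produced and active.
No repressor is bound and HaxD is active, so *lomX* is transcribed.
→ *lomX* is ON.
Fuculose is absent, so PurM is active.
Autoinducer-2 is present, so RudK is inactive.
Required activator RudK is absent, so *sovR* is not transcribed.
→ *sovR* is OFF.
DulU is produced constitutively and is active.
Ornithine is absent, so MorL is inactive.
Required activator MorL is absent, so *sibQ* is not transcribed.
So SibQ is not produced.
Required activator SibQ is absent, so *rudD* is not transcribed.
→ *rudD* is OFF.
Cellobiose is present, so GixF is active.
Maltulose is present, so CilV is active.
With repressor GixF bound, *purH* is not transcribed.
→ *purH* is OFF.
1 of the 4 genes is transcribed.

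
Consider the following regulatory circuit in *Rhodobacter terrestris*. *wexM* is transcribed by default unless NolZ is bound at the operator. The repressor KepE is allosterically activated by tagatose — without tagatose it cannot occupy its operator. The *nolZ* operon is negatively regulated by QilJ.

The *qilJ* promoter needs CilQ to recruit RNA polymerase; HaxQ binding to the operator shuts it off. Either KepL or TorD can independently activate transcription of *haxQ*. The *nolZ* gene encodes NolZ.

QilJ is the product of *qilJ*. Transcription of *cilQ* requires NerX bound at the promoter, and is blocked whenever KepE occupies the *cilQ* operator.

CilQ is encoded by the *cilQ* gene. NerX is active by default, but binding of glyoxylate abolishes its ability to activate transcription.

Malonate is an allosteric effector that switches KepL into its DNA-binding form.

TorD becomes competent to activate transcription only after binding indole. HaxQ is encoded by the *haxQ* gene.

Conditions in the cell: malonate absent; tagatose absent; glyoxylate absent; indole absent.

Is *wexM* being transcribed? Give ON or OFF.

ON

Glyoxylate is absent, so NerX is active.
Tagatose is absent, so KepE is inactive.
No repressor is bound and NerX is active, so *cilQ* is transcribed.
So CilQ is produced and active.
Malonate is absent, so KepL is inactive.
Indole is absent, so TorD is inactive.
No activator is available at the *haxQ* promoter, so *haxQ* is not transcribed.
So HaxQ is not produced.
No repressor is bound and CilQ is active, so *qilJ* is transcribed.
So QilJ is produced and active.
With repressor QilJ bound, *nolZ* is not transcribed.
So NolZ is not produced.
With no repressor bound, *wexM* is transcribed.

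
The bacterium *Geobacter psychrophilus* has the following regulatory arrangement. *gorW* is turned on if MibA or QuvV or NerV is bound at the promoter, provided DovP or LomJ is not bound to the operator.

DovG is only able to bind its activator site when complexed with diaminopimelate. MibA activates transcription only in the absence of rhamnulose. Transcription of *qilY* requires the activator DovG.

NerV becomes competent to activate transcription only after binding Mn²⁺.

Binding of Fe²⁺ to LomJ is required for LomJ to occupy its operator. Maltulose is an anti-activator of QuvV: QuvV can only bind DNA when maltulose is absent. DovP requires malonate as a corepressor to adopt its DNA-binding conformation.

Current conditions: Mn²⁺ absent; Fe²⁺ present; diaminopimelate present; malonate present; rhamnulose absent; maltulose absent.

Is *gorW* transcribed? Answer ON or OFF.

Malonate is present, so DovP is active.
Rhamnulose is absent, so MibA is active.
Fe²⁺ is present, so LomJ is active.
Maltulose is absent, so QuvV is active.
Mn²⁺ is absent, so NerV is inactive.
With repressor DovP bound, *gorW* is not transcribed.

OFF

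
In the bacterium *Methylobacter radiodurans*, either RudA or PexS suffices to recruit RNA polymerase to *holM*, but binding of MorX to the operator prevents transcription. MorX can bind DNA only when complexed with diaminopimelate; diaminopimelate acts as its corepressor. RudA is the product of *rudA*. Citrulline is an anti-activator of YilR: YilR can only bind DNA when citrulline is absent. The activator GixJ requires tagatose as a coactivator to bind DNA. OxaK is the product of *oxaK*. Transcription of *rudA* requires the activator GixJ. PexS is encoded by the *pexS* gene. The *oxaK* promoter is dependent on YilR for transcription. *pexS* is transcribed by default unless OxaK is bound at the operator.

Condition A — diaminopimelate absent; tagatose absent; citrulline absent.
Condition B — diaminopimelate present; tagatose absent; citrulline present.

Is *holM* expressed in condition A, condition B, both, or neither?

neither

Condition A:
Diaminopimelate is absent, so MorX is inactive.
Tagatose is absent, so GixJ is inactive.
Required activator GixJ is absent, so *rudA* is not transcribed.
So RudA is not produced.
Citrulline is absent, so YilR is active.
No repressor is bound and YilR is active, so *oxaK* is transcribed.
So OxaK is produced and active.
With repressor OxaK bound, *pexS* is not transcribed.
So PexS is not produced.
No activator is available at the *holM* promoter, so *holM* is not transcribed.
→ *holM* is OFF in A.
Condition B:
Diaminopimelate is present, so MorX is active.
Tagatose is absent, so GixJ is inactive.
Required activator GixJ is absent, so *rudA* is not transcribed.
So RudA is not produced.
Citrulline is present, so YilR is inactive.
Required activator YilR is absent, so *oxaK* is not transcribed.
So OxaK is not produced.
With no repressor bound, *pexS* is transcribed.
So PexS is produced and active.
With repressor MorX bound, *holM* is not transcribed.
→ *holM* is OFF in B.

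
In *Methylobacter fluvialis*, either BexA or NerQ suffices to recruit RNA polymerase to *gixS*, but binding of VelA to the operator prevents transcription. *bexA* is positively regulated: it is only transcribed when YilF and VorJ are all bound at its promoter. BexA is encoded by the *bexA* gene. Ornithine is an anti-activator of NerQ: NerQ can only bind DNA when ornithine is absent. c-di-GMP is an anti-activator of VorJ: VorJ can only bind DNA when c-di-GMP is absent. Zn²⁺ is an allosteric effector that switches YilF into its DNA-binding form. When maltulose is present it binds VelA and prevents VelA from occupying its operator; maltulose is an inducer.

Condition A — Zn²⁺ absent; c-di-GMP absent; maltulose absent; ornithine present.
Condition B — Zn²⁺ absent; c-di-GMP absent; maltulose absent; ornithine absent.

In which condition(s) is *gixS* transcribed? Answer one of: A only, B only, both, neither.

Condition A:
Zn²⁺ is absent, so YilF is inactive.
c-di-GMP is absent, so VorJ is active.
Required activator YilF is absent, so *bexA* is not transcribed.
So BexA is not produced.
Maltulose is absent, so VelA is active.
Ornithine is present, so NerQ is inactive.
With repressor VelA bound, *gixS* is not transcribed.
→ *gixS* is OFF in A.
Condition B:
Zn²⁺ is absent, so YilF is inactive.
c-di-GMP is absent, so VorJ is active.
Required activator YilF is absent, so *bexA* is not transcribed.
So BexA is not produced.
Maltulose is absent, so VelA is active.
Ornithine is absent, so NerQ is active.
With repressor VelA bound, *gixS* is not transcribed.
→ *gixS* is OFF in B.

neither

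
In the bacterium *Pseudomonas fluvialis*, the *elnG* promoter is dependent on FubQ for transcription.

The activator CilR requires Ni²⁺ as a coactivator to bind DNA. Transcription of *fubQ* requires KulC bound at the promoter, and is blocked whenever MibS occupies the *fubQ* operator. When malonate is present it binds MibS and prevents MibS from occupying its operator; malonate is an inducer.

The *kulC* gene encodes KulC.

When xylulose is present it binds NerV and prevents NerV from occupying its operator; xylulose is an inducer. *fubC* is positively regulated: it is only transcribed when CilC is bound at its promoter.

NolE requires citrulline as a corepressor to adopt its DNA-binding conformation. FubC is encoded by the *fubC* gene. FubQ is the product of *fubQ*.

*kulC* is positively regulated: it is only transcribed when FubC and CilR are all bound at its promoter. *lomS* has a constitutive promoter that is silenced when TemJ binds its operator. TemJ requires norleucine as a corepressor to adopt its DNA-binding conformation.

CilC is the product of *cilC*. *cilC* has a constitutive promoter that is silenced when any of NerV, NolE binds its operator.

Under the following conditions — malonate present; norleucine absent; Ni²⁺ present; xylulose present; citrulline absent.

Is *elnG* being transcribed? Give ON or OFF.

Xylulose is present, so NerV is inactive.
Citrulline is absent, so NolE is inactive.
With no repressor bound, *cilC* is transcribed.
So CilC is produced and active.
No repressor is bound and CilC is active, so *fubC* is transcribed.
So FubC is produced and active.
Ni²⁺ is present, so CilR is active.
No repressor is bound and FubC and CilR are active, so *kulC* is transcribed.
So KulC is produced and active.
Malonate is present, so MibS is inactive.
No repressor is bound and KulC is active, so *fubQ* is transcribed.
So FubQ is produced and active.
No repressor is bound and FubQ is active, so *elnG* is transcribed.

ON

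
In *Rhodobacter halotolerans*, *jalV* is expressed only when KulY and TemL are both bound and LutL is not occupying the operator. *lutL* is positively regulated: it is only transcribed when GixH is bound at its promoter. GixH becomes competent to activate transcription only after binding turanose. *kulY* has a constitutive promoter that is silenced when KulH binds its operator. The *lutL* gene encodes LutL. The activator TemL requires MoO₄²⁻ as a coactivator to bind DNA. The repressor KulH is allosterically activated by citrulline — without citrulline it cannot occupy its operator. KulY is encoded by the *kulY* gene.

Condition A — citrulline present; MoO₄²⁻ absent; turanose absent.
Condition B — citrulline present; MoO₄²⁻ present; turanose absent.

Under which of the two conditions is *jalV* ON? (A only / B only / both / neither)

Condition A:
Citrulline is present, so KulH is active.
With repressor KulH bound, *kulY* is not transcribed.
So KulY is not produced.
MoO₄²⁻ is absent, so TemL is inactive.
Turanose is absent, so GixH is inactive.
Required activator GixH is absent, so *lutL* is not transcribed.
So LutL is not produced.
Required activator KulY is absent, so *jalV* is not transcribed.
→ *jalV* is OFF in A.
Condition B:
Citrulline is present, so KulH is active.
With repressor KulH bound, *kulY* is not transcribed.
So KulY is not produced.
MoO₄²⁻ is present, so TemL is active.
Turanose is absent, so GixH is inactive.
Required activator GixH is absent, so *lutL* is not transcribed.
So LutL is not produced.
Required activator KulY is absent, so *jalV* is not transcribed.
→ *jalV* is OFF in B.

neither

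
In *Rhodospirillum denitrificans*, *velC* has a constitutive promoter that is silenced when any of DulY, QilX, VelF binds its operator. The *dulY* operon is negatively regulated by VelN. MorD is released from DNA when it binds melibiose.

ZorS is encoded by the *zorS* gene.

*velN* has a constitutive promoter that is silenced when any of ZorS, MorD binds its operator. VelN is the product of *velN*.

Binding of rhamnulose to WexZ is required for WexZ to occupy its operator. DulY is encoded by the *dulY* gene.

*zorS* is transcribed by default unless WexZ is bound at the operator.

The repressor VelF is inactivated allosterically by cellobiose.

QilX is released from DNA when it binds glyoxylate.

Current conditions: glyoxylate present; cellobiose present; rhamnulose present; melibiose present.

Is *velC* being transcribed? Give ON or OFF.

Rhamnulose is present, so WexZ is active.
With repressor WexZ bound, *zorS* is not transcribed.
So ZorS is not produced.
Melibiose is present, so MorD is inactive.
With no repressor bound, *velN* is transcribed.
So VelN is produced and active.
With repressor VelN bound, *dulY* is not transcribed.
So DulY is not produced.
Glyoxylate is present, so QilX is inactive.
Cellobiose is present, so VelF is inactive.
With no repressor bound, *velC* is transcribed.

ON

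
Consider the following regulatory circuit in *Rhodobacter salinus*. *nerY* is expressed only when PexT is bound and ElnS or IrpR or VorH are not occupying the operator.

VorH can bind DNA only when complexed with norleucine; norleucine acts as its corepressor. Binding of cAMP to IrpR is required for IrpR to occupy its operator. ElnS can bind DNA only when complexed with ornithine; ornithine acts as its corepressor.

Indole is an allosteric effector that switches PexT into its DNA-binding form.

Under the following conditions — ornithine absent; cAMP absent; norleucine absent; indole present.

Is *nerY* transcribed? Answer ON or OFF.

ON

Ornithine is absent, so ElnS is inactive.
Indole is present, so PexT is active.
cAMP is absent, so IrpR is inactive.
Norleucine is absent, so VorH is inactive.
No repressor is bound and PexT is active, so *nerY* is transcribed.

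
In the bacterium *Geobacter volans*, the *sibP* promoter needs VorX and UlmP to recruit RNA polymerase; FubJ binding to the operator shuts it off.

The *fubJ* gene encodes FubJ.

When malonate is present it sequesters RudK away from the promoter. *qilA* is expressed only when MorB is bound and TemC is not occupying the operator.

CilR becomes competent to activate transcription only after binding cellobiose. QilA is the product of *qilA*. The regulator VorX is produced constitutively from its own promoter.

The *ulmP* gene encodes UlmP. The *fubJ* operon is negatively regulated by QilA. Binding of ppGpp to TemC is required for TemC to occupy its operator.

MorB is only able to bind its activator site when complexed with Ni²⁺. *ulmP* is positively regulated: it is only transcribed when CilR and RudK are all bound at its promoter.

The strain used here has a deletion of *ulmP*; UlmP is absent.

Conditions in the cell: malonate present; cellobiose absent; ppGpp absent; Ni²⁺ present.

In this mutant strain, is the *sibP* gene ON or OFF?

OFF

ppGpp is absent, so TemC is inactive.
Ni²⁺ is present, so MorB is active.
No repressor is bound and MorB is active, so *qilA* is transcribed.
So QilA is produced and active.
With repressor QilA bound, *fubJ* is not transcribed.
So FubJ is not produced.
VorX is produced constitutively and is active.
UlmP is non-functional in this strain, so it has no effect.
Required activator UlmP is absent, so *sibP* is not transcribed.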